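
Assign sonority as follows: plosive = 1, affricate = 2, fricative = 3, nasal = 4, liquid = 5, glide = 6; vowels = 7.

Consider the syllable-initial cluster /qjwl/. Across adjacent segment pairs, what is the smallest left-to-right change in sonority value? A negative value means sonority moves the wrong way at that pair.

/q/: plosive = 1.
/j/: glide = 6.
/w/: glide = 6.
/l/: liquid = 5.
/q/→/j/: change +5.
/j/→/w/: change +0.
/w/→/l/: change -1.
Minimum = -1.

-1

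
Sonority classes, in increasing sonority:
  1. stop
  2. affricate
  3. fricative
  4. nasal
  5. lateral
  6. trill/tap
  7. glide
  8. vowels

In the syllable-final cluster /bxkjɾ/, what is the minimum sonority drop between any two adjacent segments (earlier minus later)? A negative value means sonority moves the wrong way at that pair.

-6

/b/: stop = 1.
/x/: fricative = 3.
/k/: stop = 1.
/j/: glide = 7.
/ɾ/: trill/tap = 6.
/b/→/x/: change -2.
/x/→/k/: change +2.
/k/→/j/: change -6.
/j/→/ɾ/: change +1.
Minimum = -6.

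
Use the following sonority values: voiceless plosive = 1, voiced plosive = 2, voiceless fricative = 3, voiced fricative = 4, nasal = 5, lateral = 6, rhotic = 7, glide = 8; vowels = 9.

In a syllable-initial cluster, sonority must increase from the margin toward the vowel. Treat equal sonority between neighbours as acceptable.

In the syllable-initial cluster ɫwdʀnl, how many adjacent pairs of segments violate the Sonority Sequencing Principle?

2

/ɫ/ is a lateral (sonority 6).
/w/ is a glide (sonority 8).
/d/ is a voiced plosive (sonority 2).
/ʀ/ is a rhotic (sonority 7).
/n/ is a nasal (sonority 5).
/l/ is a lateral (sonority 6).
/ɫ/→/w/: 6→8 (rises) — ok.
/w/→/d/: 8→2 (does not rise) — violation.
/d/→/ʀ/: 2→7 (rises) — ok.
/ʀ/→/n/: 7→5 (does not rise) — violation.
/n/→/l/: 5→6 (rises) — ok.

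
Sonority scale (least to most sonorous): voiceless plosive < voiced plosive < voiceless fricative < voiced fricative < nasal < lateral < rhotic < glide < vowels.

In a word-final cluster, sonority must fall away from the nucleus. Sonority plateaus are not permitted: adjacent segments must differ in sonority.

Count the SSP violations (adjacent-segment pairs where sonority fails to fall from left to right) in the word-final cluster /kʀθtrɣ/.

/k/: voiceless plosive = 1.
/ʀ/: rhotic = 7.
/θ/: voiceless fricative = 3.
/t/: voiceless plosive = 1.
/r/: rhotic = 7.
/ɣ/: voiced fricative = 4.
/k/→/ʀ/: 1→7 (does not fall) — violation.
/ʀ/→/θ/: 7→3 (falls) — ok.
/θ/→/t/: 3→1 (falls) — ok.
/t/→/r/: 1→7 (does not fall) — violation.
/r/→/ɣ/: 7→4 (falls) — ok.

2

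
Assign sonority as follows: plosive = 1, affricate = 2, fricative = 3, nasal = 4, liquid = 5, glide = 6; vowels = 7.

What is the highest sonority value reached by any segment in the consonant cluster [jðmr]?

6

/j/ — glide, sonority 6.
/ð/ — fricative, sonority 3.
/m/ — nasal, sonority 4.
/r/ — liquid, sonority 5.
The maximum is 6.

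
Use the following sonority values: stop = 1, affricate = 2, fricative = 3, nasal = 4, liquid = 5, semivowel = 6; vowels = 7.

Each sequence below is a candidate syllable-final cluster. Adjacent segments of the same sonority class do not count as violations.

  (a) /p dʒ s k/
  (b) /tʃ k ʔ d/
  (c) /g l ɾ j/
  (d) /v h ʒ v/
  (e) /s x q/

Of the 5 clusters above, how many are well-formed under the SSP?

(a) /p dʒ s k/: profile 1-2-3-1 — violates.
(b) /tʃ k ʔ d/: profile 2-1-1-1 — obeys.
(c) /g l ɾ j/: profile 1-5-5-6 — violates.
(d) /v h ʒ v/: profile 3-3-3-3 — obeys.
(e) /s x q/: profile 3-3-1 — obeys.

3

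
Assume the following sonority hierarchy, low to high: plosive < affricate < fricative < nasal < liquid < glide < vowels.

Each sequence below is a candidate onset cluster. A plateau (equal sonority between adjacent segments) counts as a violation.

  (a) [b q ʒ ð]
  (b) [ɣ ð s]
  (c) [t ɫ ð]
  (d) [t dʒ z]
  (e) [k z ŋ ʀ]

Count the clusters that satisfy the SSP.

2

(a) sonority 1-1-3-3: ill-formed.
(b) sonority 3-3-3: ill-formed.
(c) sonority 1-5-3: ill-formed.
(d) sonority 1-2-3: well-formed.
(e) sonority 1-3-4-5: well-formed.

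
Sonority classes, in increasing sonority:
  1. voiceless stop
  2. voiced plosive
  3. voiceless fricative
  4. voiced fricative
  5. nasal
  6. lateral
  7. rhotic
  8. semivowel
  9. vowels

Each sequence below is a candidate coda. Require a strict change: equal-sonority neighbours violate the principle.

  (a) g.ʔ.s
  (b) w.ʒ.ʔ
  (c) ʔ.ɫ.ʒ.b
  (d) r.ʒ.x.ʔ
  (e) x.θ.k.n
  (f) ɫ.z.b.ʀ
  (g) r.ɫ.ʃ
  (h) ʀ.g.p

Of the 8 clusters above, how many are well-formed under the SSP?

(a) sonority 2-1-3: ill-formed.
(b) sonority 8-4-1: well-formed.
(c) sonority 1-6-4-2: ill-formed.
(d) sonority 7-4-3-1: well-formed.
(e) sonority 3-3-1-5: ill-formed.
(f) sonority 6-4-2-7: ill-formed.
(g) sonority 7-6-3: well-formed.
(h) sonority 7-2-1: well-formed.

4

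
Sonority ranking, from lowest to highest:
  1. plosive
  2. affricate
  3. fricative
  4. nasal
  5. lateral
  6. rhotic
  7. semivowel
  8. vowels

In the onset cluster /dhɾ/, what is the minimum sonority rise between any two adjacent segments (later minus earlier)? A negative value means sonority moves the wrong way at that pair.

2

/d/ — plosive, sonority 1.
/h/ — fricative, sonority 3.
/ɾ/ — rhotic, sonority 6.
/d/→/h/: change +2.
/h/→/ɾ/: change +3.
Minimum = 2.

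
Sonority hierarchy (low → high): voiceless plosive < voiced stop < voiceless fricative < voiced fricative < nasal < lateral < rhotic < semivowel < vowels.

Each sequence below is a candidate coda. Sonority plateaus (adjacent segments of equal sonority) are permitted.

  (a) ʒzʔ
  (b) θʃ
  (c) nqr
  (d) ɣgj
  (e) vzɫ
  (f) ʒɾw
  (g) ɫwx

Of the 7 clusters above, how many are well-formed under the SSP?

(a) ʒzʔ: profile 4-4-1 — obeys.
(b) θʃ: profile 3-3 — obeys.
(c) nqr: profile 5-1-7 — violates.
(d) ɣgj: profile 4-2-8 — violates.
(e) vzɫ: profile 4-4-6 — violates.
(f) ʒɾw: profile 4-7-8 — violates.
(g) ɫwx: profile 6-8-3 — violates.

2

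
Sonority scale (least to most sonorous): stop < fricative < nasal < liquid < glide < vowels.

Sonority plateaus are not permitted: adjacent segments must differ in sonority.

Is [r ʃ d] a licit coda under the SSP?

/r/: liquid = 4.
/ʃ/: fricative = 2.
/d/: stop = 1.
The profile 4-2-1 strictly falls, so the coda satisfies the SSP.

yes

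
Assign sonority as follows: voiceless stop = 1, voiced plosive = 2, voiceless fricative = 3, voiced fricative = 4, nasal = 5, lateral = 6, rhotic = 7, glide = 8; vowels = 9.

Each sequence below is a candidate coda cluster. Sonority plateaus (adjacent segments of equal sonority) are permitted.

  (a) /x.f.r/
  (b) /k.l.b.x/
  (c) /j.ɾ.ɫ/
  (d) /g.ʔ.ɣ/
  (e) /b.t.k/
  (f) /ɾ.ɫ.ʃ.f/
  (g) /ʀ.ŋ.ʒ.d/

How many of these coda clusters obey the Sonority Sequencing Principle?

(a) 3-3-7 → violates
(b) 1-6-2-3 → violates
(c) 8-7-6 → obeys
(d) 2-1-4 → violates
(e) 2-1-1 → obeys
(f) 7-6-3-3 → obeys
(g) 7-5-4-2 → obeys

4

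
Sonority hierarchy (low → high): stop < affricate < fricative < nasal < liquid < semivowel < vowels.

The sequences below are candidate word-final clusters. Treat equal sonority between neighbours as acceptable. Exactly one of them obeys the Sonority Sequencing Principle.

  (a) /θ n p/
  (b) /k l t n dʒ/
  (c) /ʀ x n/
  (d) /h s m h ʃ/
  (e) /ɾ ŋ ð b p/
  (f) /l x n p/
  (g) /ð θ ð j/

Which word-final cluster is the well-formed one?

(a) 3-4-1 → violates
(b) 1-5-1-4-2 → violates
(c) 5-3-4 → violates
(d) 3-3-4-3-3 → violates
(e) 5-4-3-1-1 → obeys
(f) 5-3-4-1 → violates
(g) 3-3-3-6 → violates

e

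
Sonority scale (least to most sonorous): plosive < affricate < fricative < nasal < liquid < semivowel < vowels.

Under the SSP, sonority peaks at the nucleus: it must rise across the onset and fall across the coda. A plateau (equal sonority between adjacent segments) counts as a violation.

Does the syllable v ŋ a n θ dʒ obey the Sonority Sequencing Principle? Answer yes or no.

Onset: /v/ is a fricative (sonority 3), /ŋ/ is a nasal (sonority 4); then the nucleus /a/ (sonority 7).
Onset profile 3-4-7 — rises to the nucleus.
Coda: /n/ is a nasal (sonority 4), /θ/ is a fricative (sonority 3), /dʒ/ is an affricate (sonority 2).
Coda profile 7-4-3-2 — falls from the nucleus.

yes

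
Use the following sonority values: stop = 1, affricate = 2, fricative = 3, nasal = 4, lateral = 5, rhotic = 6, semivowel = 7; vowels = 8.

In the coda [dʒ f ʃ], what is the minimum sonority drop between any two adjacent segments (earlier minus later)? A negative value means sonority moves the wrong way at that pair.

/dʒ/ is an affricate (sonority 2).
/f/ is a fricative (sonority 3).
/ʃ/ is a fricative (sonority 3).
/dʒ/→/f/: change -1.
/f/→/ʃ/: change +0.
Minimum = -1.

-1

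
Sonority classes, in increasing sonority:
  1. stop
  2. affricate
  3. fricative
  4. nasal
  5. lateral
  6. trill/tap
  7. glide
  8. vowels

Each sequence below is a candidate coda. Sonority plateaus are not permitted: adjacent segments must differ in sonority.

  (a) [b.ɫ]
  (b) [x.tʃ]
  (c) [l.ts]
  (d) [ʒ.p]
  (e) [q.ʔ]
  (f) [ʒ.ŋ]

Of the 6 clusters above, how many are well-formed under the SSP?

3

(a) sonority 1-5: ill-formed.
(b) sonority 3-2: well-formed.
(c) sonority 5-2: well-formed.
(d) sonority 3-1: well-formed.
(e) sonority 1-1: ill-formed.
(f) sonority 3-4: ill-formed.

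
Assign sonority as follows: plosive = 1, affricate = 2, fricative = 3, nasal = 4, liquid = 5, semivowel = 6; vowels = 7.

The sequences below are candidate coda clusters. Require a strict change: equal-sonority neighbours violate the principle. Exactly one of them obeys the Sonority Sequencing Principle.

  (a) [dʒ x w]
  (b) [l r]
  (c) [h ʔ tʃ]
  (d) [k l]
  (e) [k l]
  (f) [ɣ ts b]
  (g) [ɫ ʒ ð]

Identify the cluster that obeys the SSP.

(a) sonority 2-3-6: ill-formed.
(b) sonority 5-5: ill-formed.
(c) sonority 3-1-2: ill-formed.
(d) sonority 1-5: ill-formed.
(e) sonority 1-5: ill-formed.
(f) sonority 3-2-1: well-formed.
(g) sonority 5-3-3: ill-formed.

f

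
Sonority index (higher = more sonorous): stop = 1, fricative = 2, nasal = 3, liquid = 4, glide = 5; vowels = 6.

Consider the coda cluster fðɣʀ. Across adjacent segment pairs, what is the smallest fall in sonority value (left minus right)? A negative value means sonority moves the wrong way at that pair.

-2

/f/ is a fricative (sonority 2).
/ð/ is a fricative (sonority 2).
/ɣ/ is a fricative (sonority 2).
/ʀ/ is a liquid (sonority 4).
/f/→/ð/: change +0.
/ð/→/ɣ/: change +0.
/ɣ/→/ʀ/: change -2.
Minimum = -2.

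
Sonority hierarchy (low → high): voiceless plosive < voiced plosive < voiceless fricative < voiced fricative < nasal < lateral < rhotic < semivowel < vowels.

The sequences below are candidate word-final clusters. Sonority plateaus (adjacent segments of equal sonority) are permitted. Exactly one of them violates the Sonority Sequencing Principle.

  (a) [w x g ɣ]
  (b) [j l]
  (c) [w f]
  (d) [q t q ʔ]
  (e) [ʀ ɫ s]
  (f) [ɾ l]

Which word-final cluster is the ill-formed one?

(a) [w x g ɣ]: profile 8-3-2-4 — violates.
(b) [j l]: profile 8-6 — obeys.
(c) [w f]: profile 8-3 — obeys.
(d) [q t q ʔ]: profile 1-1-1-1 — obeys.
(e) [ʀ ɫ s]: profile 7-6-3 — obeys.
(f) [ɾ l]: profile 7-6 — obeys.

a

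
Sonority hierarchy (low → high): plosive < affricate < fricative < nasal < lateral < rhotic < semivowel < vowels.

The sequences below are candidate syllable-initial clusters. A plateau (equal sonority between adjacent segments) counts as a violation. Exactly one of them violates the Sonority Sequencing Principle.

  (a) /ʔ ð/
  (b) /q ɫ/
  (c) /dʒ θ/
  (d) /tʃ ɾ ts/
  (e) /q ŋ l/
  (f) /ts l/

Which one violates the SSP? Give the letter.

d

(a) 1-3 → obeys
(b) 1-5 → obeys
(c) 2-3 → obeys
(d) 2-6-2 → violates
(e) 1-4-5 → obeys
(f) 2-5 → obeys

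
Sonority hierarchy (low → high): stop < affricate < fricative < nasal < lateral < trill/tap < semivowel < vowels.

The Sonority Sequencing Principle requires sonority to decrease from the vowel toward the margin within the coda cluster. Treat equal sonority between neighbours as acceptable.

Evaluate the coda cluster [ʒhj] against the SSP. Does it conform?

no

/ʒ/ — fricative, sonority 3.
/h/ — fricative, sonority 3.
/j/ — semivowel, sonority 7.
The profile is 3-3-7. Between /h/ (3) and /j/ (7) sonority does not fall, so the cluster violates the SSP.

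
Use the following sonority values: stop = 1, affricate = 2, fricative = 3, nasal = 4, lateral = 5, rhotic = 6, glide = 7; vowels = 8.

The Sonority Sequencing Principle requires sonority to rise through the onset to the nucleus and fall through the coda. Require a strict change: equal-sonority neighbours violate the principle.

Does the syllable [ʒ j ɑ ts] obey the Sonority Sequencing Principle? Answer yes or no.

yes

Onset: /ʒ/ is a fricative (sonority 3), /j/ is a glide (sonority 7); then the nucleus /ɑ/ (sonority 8).
Onset profile 3-7-8 — rises to the nucleus.
Coda: /ts/ is an affricate (sonority 2).
Coda profile 8-2 — falls from the nucleus.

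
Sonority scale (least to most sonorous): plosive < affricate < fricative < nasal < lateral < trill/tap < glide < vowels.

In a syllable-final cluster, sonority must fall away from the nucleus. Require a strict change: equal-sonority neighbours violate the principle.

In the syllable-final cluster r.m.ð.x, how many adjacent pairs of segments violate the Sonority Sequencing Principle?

1

/r/ — trill/tap, sonority 6.
/m/ — nasal, sonority 4.
/ð/ — fricative, sonority 3.
/x/ — fricative, sonority 3.
/r/→/m/: 6→4 (falls) — ok.
/m/→/ð/: 4→3 (falls) — ok.
/ð/→/x/: 3→3 (plateau) — violation.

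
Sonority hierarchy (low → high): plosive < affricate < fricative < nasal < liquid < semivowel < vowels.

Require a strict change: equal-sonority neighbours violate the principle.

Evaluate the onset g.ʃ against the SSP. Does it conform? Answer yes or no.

/g/ — plosive, sonority 1.
/ʃ/ — fricative, sonority 3.
The profile 1-3 strictly rises, so the onset satisfies the SSP.

yes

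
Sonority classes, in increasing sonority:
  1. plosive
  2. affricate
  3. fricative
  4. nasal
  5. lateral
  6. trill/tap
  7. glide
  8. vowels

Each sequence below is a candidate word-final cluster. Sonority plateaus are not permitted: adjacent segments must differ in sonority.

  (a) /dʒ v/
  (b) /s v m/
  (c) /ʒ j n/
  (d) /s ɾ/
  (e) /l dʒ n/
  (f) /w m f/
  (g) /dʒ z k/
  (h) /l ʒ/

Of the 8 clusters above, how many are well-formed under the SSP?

(a) /dʒ v/: profile 2-3 — violates.
(b) /s v m/: profile 3-3-4 — violates.
(c) /ʒ j n/: profile 3-7-4 — violates.
(d) /s ɾ/: profile 3-6 — violates.
(e) /l dʒ n/: profile 5-2-4 — violates.
(f) /w m f/: profile 7-4-3 — obeys.
(g) /dʒ z k/: profile 2-3-1 — violates.
(h) /l ʒ/: profile 5-3 — obeys.

2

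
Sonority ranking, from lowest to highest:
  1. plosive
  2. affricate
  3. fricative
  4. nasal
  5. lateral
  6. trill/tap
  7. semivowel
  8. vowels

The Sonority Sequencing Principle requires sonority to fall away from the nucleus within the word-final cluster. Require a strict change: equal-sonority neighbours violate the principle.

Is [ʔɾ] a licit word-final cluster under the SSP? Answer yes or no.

no

/ʔ/ is a plosive (sonority 1).
/ɾ/ is a trill/tap (sonority 6).
The profile is 1-6. Between /ʔ/ (1) and /ɾ/ (6) sonority does not fall, so the cluster violates the SSP.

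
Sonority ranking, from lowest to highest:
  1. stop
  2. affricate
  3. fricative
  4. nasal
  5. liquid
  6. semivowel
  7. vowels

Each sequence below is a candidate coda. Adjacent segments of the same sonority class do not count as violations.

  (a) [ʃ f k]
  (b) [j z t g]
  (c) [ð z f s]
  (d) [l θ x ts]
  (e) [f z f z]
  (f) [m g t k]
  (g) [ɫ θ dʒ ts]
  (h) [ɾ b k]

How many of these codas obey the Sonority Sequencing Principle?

(a) sonority 3-3-1: well-formed.
(b) sonority 6-3-1-1: well-formed.
(c) sonority 3-3-3-3: well-formed.
(d) sonority 5-3-3-2: well-formed.
(e) sonority 3-3-3-3: well-formed.
(f) sonority 4-1-1-1: well-formed.
(g) sonority 5-3-2-2: well-formed.
(h) sonority 5-1-1: well-formed.

8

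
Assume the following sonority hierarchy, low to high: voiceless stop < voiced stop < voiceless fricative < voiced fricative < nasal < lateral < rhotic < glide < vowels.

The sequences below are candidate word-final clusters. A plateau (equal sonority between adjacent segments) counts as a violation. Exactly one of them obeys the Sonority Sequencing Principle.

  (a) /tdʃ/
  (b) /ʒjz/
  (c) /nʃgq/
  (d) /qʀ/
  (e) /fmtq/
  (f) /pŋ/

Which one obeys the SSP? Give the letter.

(a) /tdʃ/: profile 1-2-3 — violates.
(b) /ʒjz/: profile 4-8-4 — violates.
(c) /nʃgq/: profile 5-3-2-1 — obeys.
(d) /qʀ/: profile 1-7 — violates.
(e) /fmtq/: profile 3-5-1-1 — violates.
(f) /pŋ/: profile 1-5 — violates.

c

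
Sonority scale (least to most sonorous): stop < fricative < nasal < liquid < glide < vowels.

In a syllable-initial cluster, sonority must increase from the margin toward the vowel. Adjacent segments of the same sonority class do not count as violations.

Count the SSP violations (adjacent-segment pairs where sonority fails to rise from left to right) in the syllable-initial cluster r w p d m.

1

/r/ is a liquid (sonority 4).
/w/ is a glide (sonority 5).
/p/ is a stop (sonority 1).
/d/ is a stop (sonority 1).
/m/ is a nasal (sonority 3).
/r/→/w/: 4→5 (rises) — ok.
/w/→/p/: 5→1 (does not rise) — violation.
/p/→/d/: 1→1 (plateau, allowed) — ok.
/d/→/m/: 1→3 (rises) — ok.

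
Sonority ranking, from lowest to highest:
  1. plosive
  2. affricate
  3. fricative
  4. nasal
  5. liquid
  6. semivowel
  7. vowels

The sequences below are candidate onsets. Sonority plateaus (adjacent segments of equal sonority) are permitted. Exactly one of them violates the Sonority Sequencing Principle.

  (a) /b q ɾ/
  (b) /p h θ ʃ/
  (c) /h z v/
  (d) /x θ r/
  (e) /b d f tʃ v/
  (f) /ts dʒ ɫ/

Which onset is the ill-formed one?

(a) sonority 1-1-5: well-formed.
(b) sonority 1-3-3-3: well-formed.
(c) sonority 3-3-3: well-formed.
(d) sonority 3-3-5: well-formed.
(e) sonority 1-1-3-2-3: ill-formed.
(f) sonority 2-2-5: well-formed.

e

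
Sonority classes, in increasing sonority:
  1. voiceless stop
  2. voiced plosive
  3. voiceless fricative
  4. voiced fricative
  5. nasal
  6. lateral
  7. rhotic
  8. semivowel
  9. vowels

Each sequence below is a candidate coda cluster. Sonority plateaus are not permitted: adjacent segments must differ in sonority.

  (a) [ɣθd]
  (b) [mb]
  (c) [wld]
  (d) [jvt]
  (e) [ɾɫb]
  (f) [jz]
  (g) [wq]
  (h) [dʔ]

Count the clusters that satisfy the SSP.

(a) sonority 4-3-2: well-formed.
(b) sonority 5-2: well-formed.
(c) sonority 8-6-2: well-formed.
(d) sonority 8-4-1: well-formed.
(e) sonority 7-6-2: well-formed.
(f) sonority 8-4: well-formed.
(g) sonority 8-1: well-formed.
(h) sonority 2-1: well-formed.

8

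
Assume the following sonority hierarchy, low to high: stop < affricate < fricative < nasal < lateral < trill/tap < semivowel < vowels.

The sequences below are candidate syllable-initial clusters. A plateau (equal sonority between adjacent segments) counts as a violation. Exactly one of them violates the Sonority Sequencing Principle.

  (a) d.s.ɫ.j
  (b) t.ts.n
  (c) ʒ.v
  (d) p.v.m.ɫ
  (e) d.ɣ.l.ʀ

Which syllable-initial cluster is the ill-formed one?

(a) d.s.ɫ.j: profile 1-3-5-7 — obeys.
(b) t.ts.n: profile 1-2-4 — obeys.
(c) ʒ.v: profile 3-3 — violates.
(d) p.v.m.ɫ: profile 1-3-4-5 — obeys.
(e) d.ɣ.l.ʀ: profile 1-3-5-6 — obeys.

c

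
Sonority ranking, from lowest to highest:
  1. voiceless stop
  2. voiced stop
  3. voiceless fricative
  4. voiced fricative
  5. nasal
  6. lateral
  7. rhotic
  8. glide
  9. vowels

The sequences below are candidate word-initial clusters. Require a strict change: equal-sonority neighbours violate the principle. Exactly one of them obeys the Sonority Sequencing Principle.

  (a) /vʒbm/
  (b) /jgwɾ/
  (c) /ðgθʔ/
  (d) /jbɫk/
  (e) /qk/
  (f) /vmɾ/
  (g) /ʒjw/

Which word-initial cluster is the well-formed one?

f

(a) sonority 4-4-2-5: ill-formed.
(b) sonority 8-2-8-7: ill-formed.
(c) sonority 4-2-3-1: ill-formed.
(d) sonority 8-2-6-1: ill-formed.
(e) sonority 1-1: ill-formed.
(f) sonority 4-5-7: well-formed.
(g) sonority 4-8-8: ill-formed.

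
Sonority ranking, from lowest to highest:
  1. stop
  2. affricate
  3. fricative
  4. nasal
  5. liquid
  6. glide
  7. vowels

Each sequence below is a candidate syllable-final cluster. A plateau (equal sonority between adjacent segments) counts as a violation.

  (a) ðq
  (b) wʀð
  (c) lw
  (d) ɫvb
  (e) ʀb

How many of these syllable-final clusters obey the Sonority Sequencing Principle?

(a) sonority 3-1: well-formed.
(b) sonority 6-5-3: well-formed.
(c) sonority 5-6: ill-formed.
(d) sonority 5-3-1: well-formed.
(e) sonority 5-1: well-formed.

4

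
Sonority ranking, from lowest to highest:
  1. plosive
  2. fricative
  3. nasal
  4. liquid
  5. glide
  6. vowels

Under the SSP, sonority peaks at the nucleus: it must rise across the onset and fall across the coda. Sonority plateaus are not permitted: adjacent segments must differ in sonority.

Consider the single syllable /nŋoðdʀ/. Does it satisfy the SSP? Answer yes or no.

no

Onset: /n/ is a nasal (sonority 3), /ŋ/ is a nasal (sonority 3); then the nucleus /o/ (sonority 6).
Onset profile 3-3-6 — does not strictly rise throughout.
Coda: /ð/ is a fricative (sonority 2), /d/ is a plosive (sonority 1), /ʀ/ is a liquid (sonority 4).
Coda profile 6-2-1-4 — does not strictly fall throughout.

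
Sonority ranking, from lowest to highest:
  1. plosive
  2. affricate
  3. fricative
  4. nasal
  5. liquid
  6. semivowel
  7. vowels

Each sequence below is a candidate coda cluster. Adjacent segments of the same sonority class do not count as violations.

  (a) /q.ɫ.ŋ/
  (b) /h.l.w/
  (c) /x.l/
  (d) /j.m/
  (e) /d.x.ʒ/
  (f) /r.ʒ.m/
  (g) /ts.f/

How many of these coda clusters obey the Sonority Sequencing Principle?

1

(a) 1-5-4 → violates
(b) 3-5-6 → violates
(c) 3-5 → violates
(d) 6-4 → obeys
(e) 1-3-3 → violates
(f) 5-3-4 → violates
(g) 2-3 → violates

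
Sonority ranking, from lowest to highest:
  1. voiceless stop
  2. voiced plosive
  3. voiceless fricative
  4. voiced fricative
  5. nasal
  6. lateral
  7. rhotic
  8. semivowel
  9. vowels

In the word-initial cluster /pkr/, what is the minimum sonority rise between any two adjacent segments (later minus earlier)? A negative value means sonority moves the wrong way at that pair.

/p/ is a voiceless stop (sonority 1).
/k/ is a voiceless stop (sonority 1).
/r/ is a rhotic (sonority 7).
/p/→/k/: change +0.
/k/→/r/: change +6.
Minimum = 0.

0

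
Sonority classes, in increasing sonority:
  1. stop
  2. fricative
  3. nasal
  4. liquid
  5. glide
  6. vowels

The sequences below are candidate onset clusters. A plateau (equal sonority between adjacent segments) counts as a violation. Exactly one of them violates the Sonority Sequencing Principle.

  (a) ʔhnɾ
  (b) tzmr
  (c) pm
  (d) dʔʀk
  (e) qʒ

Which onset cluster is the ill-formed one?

(a) ʔhnɾ: profile 1-2-3-4 — obeys.
(b) tzmr: profile 1-2-3-4 — obeys.
(c) pm: profile 1-3 — obeys.
(d) dʔʀk: profile 1-1-4-1 — violates.
(e) qʒ: profile 1-2 — obeys.

d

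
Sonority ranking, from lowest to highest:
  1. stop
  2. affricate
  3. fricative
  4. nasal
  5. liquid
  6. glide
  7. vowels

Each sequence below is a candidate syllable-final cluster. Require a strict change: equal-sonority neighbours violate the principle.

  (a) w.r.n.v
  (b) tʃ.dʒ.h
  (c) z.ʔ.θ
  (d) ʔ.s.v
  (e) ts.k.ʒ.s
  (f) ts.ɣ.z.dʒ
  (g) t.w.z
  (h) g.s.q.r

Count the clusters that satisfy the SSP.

(a) sonority 6-5-4-3: well-formed.
(b) sonority 2-2-3: ill-formed.
(c) sonority 3-1-3: ill-formed.
(d) sonority 1-3-3: ill-formed.
(e) sonority 2-1-3-3: ill-formed.
(f) sonority 2-3-3-2: ill-formed.
(g) sonority 1-6-3: ill-formed.
(h) sonority 1-3-1-5: ill-formed.

1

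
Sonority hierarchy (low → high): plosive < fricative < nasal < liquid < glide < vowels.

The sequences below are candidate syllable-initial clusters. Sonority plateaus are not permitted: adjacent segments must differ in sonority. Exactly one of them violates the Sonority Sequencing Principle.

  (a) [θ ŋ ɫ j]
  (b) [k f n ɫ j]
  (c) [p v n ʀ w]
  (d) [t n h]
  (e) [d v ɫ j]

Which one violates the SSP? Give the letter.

d

(a) 2-3-4-5 → obeys
(b) 1-2-3-4-5 → obeys
(c) 1-2-3-4-5 → obeys
(d) 1-3-2 → violates
(e) 1-2-4-5 → obeys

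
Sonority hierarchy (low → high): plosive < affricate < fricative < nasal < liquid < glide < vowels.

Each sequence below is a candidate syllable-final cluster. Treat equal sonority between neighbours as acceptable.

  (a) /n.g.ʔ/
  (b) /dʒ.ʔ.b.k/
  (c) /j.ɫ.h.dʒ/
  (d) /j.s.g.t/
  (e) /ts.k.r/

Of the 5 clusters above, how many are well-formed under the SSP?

4

(a) /n.g.ʔ/: profile 4-1-1 — obeys.
(b) /dʒ.ʔ.b.k/: profile 2-1-1-1 — obeys.
(c) /j.ɫ.h.dʒ/: profile 6-5-3-2 — obeys.
(d) /j.s.g.t/: profile 6-3-1-1 — obeys.
(e) /ts.k.r/: profile 2-1-5 — violates.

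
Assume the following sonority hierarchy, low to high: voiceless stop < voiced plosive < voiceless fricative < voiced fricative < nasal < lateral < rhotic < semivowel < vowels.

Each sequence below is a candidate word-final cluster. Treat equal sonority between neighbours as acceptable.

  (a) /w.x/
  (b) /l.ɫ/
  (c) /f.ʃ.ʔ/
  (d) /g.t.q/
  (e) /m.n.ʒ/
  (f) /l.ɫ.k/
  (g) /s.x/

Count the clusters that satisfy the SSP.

(a) 8-3 → obeys
(b) 6-6 → obeys
(c) 3-3-1 → obeys
(d) 2-1-1 → obeys
(e) 5-5-4 → obeys
(f) 6-6-1 → obeys
(g) 3-3 → obeys

7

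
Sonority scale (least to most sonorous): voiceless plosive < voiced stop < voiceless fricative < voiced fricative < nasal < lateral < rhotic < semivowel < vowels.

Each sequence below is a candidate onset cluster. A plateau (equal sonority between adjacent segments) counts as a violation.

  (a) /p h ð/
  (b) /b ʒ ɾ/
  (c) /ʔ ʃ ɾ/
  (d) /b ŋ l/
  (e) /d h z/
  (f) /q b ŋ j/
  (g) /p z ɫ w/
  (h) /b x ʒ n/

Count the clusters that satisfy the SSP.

(a) /p h ð/: profile 1-3-4 — obeys.
(b) /b ʒ ɾ/: profile 2-4-7 — obeys.
(c) /ʔ ʃ ɾ/: profile 1-3-7 — obeys.
(d) /b ŋ l/: profile 2-5-6 — obeys.
(e) /d h z/: profile 2-3-4 — obeys.
(f) /q b ŋ j/: profile 1-2-5-8 — obeys.
(g) /p z ɫ w/: profile 1-4-6-8 — obeys.
(h) /b x ʒ n/: profile 2-3-4-5 — obeys.

8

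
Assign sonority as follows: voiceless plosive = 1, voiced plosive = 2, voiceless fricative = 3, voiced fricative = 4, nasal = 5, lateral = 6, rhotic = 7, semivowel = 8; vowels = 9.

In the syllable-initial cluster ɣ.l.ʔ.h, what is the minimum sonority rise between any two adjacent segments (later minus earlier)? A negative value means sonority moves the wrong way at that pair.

/ɣ/: voiced fricative = 4.
/l/: lateral = 6.
/ʔ/: voiceless plosive = 1.
/h/: voiceless fricative = 3.
/ɣ/→/l/: change +2.
/l/→/ʔ/: change -5.
/ʔ/→/h/: change +2.
Minimum = -5.

-5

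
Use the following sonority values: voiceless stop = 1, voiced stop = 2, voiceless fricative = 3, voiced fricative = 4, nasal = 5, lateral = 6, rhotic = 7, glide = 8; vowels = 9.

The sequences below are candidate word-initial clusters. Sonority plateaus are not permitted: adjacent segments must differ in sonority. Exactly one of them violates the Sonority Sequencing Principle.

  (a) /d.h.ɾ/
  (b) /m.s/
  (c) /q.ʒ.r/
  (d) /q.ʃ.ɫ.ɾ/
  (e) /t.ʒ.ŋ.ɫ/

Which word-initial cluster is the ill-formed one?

(a) 2-3-7 → obeys
(b) 5-3 → violates
(c) 1-4-7 → obeys
(d) 1-3-6-7 → obeys
(e) 1-4-5-6 → obeys

b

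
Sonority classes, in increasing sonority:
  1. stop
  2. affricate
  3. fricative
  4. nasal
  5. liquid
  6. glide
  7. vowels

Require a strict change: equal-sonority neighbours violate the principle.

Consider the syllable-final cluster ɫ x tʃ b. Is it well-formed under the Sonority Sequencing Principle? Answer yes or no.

/ɫ/: liquid = 5.
/x/: fricative = 3.
/tʃ/: affricate = 2.
/b/: stop = 1.
The profile 5-3-2-1 strictly falls, so the syllable-final cluster satisfies the SSP.

yes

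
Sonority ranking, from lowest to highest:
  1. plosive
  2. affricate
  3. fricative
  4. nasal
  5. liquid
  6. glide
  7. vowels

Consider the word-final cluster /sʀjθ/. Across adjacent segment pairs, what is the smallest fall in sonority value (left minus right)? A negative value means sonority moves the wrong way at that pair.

-2

/s/ is a fricative (sonority 3).
/ʀ/ is a liquid (sonority 5).
/j/ is a glide (sonority 6).
/θ/ is a fricative (sonority 3).
/s/→/ʀ/: change -2.
/ʀ/→/j/: change -1.
/j/→/θ/: change +3.
Minimum = -2.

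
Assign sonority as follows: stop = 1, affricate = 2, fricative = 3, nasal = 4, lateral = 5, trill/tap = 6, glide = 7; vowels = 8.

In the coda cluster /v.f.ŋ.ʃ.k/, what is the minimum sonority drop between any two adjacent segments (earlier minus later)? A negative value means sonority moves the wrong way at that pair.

-1

/v/ is a fricative (sonority 3).
/f/ is a fricative (sonority 3).
/ŋ/ is a nasal (sonority 4).
/ʃ/ is a fricative (sonority 3).
/k/ is a stop (sonority 1).
/v/→/f/: change +0.
/f/→/ŋ/: change -1.
/ŋ/→/ʃ/: change +1.
/ʃ/→/k/: change +2.
Minimum = -1.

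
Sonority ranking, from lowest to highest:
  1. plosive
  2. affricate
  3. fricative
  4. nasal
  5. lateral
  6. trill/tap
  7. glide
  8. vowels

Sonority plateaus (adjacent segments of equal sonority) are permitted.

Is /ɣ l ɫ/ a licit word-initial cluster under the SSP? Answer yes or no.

yes

/ɣ/ — fricative, sonority 3.
/l/ — lateral, sonority 5.
/ɫ/ — lateral, sonority 5.
The profile 3-5-5 is non-decreasing (plateaus allowed), so the word-initial cluster satisfies the SSP.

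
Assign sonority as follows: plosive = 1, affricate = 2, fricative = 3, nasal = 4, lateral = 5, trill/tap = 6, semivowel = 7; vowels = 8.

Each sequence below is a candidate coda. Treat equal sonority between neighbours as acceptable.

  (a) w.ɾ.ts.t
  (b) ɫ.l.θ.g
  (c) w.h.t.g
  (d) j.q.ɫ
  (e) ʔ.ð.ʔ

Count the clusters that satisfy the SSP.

(a) w.ɾ.ts.t: profile 7-6-2-1 — obeys.
(b) ɫ.l.θ.g: profile 5-5-3-1 — obeys.
(c) w.h.t.g: profile 7-3-1-1 — obeys.
(d) j.q.ɫ: profile 7-1-5 — violates.
(e) ʔ.ð.ʔ: profile 1-3-1 — violates.

3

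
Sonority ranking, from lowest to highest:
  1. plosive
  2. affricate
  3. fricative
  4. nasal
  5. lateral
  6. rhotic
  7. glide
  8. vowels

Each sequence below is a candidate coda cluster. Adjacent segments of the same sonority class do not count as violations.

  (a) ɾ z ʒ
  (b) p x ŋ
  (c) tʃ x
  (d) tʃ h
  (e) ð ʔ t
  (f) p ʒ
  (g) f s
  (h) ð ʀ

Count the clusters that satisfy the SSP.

(a) sonority 6-3-3: well-formed.
(b) sonority 1-3-4: ill-formed.
(c) sonority 2-3: ill-formed.
(d) sonority 2-3: ill-formed.
(e) sonority 3-1-1: well-formed.
(f) sonority 1-3: ill-formed.
(g) sonority 3-3: well-formed.
(h) sonority 3-6: ill-formed.

3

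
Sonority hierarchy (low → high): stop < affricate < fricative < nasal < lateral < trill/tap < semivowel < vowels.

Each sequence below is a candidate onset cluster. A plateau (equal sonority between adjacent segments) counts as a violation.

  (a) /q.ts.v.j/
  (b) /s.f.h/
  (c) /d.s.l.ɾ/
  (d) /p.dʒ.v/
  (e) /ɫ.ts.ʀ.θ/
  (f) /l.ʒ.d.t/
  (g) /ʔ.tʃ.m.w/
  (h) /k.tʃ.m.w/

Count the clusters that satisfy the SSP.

5

(a) /q.ts.v.j/: profile 1-2-3-7 — obeys.
(b) /s.f.h/: profile 3-3-3 — violates.
(c) /d.s.l.ɾ/: profile 1-3-5-6 — obeys.
(d) /p.dʒ.v/: profile 1-2-3 — obeys.
(e) /ɫ.ts.ʀ.θ/: profile 5-2-6-3 — violates.
(f) /l.ʒ.d.t/: profile 5-3-1-1 — violates.
(g) /ʔ.tʃ.m.w/: profile 1-2-4-7 — obeys.
(h) /k.tʃ.m.w/: profile 1-2-4-7 — obeys.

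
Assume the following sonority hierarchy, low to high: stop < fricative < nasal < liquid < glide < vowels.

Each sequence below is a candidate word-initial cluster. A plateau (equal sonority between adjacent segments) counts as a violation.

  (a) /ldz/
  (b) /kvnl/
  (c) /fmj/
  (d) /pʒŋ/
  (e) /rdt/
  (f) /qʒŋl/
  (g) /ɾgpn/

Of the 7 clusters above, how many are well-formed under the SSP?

(a) 4-1-2 → violates
(b) 1-2-3-4 → obeys
(c) 2-3-5 → obeys
(d) 1-2-3 → obeys
(e) 4-1-1 → violates
(f) 1-2-3-4 → obeys
(g) 4-1-1-3 → violates

4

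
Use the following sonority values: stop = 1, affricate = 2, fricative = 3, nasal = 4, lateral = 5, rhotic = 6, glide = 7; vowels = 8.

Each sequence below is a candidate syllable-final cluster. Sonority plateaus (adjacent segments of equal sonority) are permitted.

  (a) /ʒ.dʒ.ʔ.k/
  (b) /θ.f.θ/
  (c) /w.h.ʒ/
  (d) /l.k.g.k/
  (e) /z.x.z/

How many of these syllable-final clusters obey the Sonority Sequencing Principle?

5

(a) /ʒ.dʒ.ʔ.k/: profile 3-2-1-1 — obeys.
(b) /θ.f.θ/: profile 3-3-3 — obeys.
(c) /w.h.ʒ/: profile 7-3-3 — obeys.
(d) /l.k.g.k/: profile 5-1-1-1 — obeys.
(e) /z.x.z/: profile 3-3-3 — obeys.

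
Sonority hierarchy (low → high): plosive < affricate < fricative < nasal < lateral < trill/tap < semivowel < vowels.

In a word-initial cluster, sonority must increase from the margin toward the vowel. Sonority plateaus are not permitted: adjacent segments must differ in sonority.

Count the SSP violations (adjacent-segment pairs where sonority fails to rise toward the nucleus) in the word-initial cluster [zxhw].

2

/z/: fricative = 3.
/x/: fricative = 3.
/h/: fricative = 3.
/w/: semivowel = 7.
/z/→/x/: 3→3 (plateau) — violation.
/x/→/h/: 3→3 (plateau) — violation.
/h/→/w/: 3→7 (rises) — ok.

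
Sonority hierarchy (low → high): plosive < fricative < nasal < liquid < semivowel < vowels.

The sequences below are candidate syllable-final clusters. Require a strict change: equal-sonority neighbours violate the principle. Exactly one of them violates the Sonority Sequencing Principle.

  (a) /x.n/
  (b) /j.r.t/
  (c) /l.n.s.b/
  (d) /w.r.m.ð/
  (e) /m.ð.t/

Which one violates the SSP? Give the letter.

a

(a) /x.n/: profile 2-3 — violates.
(b) /j.r.t/: profile 5-4-1 — obeys.
(c) /l.n.s.b/: profile 4-3-2-1 — obeys.
(d) /w.r.m.ð/: profile 5-4-3-2 — obeys.
(e) /m.ð.t/: profile 3-2-1 — obeys.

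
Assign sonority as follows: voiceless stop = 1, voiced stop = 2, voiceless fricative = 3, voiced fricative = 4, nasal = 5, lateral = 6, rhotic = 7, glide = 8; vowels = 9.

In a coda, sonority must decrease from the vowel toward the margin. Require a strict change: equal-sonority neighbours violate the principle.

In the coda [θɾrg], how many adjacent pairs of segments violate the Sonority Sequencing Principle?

2

/θ/ — voiceless fricative, sonority 3.
/ɾ/ — rhotic, sonority 7.
/r/ — rhotic, sonority 7.
/g/ — voiced stop, sonority 2.
/θ/→/ɾ/: 3→7 (does not fall) — violation.
/ɾ/→/r/: 7→7 (plateau) — violation.
/r/→/g/: 7→2 (falls) — ok.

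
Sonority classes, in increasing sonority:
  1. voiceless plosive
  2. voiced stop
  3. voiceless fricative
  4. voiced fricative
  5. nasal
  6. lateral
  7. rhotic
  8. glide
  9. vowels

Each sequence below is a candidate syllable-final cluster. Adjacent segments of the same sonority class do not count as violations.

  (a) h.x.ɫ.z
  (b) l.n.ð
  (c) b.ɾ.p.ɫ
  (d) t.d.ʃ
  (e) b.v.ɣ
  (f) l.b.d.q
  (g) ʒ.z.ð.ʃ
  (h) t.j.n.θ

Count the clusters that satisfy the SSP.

(a) sonority 3-3-6-4: ill-formed.
(b) sonority 6-5-4: well-formed.
(c) sonority 2-7-1-6: ill-formed.
(d) sonority 1-2-3: ill-formed.
(e) sonority 2-4-4: ill-formed.
(f) sonority 6-2-2-1: well-formed.
(g) sonority 4-4-4-3: well-formed.
(h) sonority 1-8-5-3: ill-formed.

3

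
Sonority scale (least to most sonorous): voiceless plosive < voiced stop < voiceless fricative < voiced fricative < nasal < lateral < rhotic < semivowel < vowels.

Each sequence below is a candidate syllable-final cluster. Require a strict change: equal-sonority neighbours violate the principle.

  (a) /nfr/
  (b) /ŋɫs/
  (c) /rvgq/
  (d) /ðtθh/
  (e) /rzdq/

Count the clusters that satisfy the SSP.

(a) /nfr/: profile 5-3-7 — violates.
(b) /ŋɫs/: profile 5-6-3 — violates.
(c) /rvgq/: profile 7-4-2-1 — obeys.
(d) /ðtθh/: profile 4-1-3-3 — violates.
(e) /rzdq/: profile 7-4-2-1 — obeys.

2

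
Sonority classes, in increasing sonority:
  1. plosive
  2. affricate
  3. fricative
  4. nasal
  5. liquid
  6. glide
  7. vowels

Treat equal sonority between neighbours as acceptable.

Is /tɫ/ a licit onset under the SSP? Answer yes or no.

yes

/t/ — plosive, sonority 1.
/ɫ/ — liquid, sonority 5.
The profile 1-5 strictly rises, so the onset satisfies the SSP.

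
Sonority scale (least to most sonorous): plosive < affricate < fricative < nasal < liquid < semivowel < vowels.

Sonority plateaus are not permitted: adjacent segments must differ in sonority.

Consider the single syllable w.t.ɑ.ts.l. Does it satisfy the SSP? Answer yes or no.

no

Onset: /w/ is a semivowel (sonority 6), /t/ is a plosive (sonority 1); then the nucleus /ɑ/ (sonority 7).
Onset profile 6-1-7 — does not strictly rise throughout.
Coda: /ts/ is an affricate (sonority 2), /l/ is a liquid (sonority 5).
Coda profile 7-2-5 — does not strictly fall throughout.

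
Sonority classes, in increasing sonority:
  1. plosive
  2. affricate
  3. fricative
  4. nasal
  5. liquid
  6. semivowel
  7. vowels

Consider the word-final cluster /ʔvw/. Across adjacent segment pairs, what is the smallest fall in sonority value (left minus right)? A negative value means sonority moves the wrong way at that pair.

-3

/ʔ/ is a plosive (sonority 1).
/v/ is a fricative (sonority 3).
/w/ is a semivowel (sonority 6).
/ʔ/→/v/: change -2.
/v/→/w/: change -3.
Minimum = -3.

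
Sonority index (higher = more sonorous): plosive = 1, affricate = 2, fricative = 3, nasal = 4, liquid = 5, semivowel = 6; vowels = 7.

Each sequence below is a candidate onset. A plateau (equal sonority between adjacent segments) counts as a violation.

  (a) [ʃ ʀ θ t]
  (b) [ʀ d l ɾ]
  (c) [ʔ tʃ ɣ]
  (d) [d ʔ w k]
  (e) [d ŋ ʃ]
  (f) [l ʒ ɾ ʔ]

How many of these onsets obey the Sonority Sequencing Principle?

1

(a) 3-5-3-1 → violates
(b) 5-1-5-5 → violates
(c) 1-2-3 → obeys
(d) 1-1-6-1 → violates
(e) 1-4-3 → violates
(f) 5-3-5-1 → violates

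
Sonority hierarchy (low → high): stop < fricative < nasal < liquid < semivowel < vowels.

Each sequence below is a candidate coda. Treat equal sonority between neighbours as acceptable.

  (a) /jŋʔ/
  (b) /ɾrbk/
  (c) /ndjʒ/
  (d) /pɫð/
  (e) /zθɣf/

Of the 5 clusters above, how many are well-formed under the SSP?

3

(a) sonority 5-3-1: well-formed.
(b) sonority 4-4-1-1: well-formed.
(c) sonority 3-1-5-2: ill-formed.
(d) sonority 1-4-2: ill-formed.
(e) sonority 2-2-2-2: well-formed.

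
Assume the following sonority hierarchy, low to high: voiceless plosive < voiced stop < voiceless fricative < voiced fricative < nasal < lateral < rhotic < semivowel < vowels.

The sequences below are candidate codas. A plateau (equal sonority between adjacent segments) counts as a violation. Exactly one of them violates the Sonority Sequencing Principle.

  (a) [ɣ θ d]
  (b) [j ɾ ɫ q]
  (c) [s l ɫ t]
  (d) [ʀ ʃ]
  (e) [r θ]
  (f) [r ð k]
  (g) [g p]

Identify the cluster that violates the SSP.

(a) [ɣ θ d]: profile 4-3-2 — obeys.
(b) [j ɾ ɫ q]: profile 8-7-6-1 — obeys.
(c) [s l ɫ t]: profile 3-6-6-1 — violates.
(d) [ʀ ʃ]: profile 7-3 — obeys.
(e) [r θ]: profile 7-3 — obeys.
(f) [r ð k]: profile 7-4-1 — obeys.
(g) [g p]: profile 2-1 — obeys.

c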